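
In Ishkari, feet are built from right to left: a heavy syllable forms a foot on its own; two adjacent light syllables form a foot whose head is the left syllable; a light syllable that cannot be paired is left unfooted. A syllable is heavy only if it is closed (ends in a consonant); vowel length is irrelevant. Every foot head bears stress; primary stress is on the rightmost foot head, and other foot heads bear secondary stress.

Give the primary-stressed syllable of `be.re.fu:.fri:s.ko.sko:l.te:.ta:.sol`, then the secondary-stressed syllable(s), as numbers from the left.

primary 9, secondary 2, 4, 6, 7

Weights: 1 be L, 2 re L, 3 fu: L, 4 fri:s H, 5 ko L, 6 sko:l H, 7 te: L, 8 ta: L, 9 sol H.
Parse right to left (heavy = foot alone; LL = one foot; stranded L unfooted): be (ˈre.fu:) (ˈfri:s) ko (ˈsko:l) (ˈte:.ta:) (ˈsol).
Foot heads: 2, 4, 6, 7, 9.
Primary stress on the rightmost head = syllable 9.
Secondary stress on 2, 4, 6, 7: be.ˌre.fu:.ˌfri:s.ko.ˌsko:l.ˌte:.ta:.ˈsol.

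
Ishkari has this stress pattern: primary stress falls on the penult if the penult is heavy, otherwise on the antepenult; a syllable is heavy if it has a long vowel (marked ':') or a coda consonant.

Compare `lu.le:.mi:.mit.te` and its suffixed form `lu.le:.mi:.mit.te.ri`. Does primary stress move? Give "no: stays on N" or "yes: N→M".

no: stays on 4

Base `lu.le:.mi:.mit.te` (5 syllables):
  Weights: 3 mi: H, 4 mit H, 5 te L.
  The penult (syllable 4, mit) is heavy, so it takes stress.
  → primary stress on syllable 4.
Suffixed `lu.le:.mi:.mit.te.ri` (6 syllables):
  Weights: 4 mit H, 5 te L, 6 ri L.
  The penult (syllable 5, te) is light, so stress falls on the antepenult (syllable 4, mit).
  → primary stress on syllable 4.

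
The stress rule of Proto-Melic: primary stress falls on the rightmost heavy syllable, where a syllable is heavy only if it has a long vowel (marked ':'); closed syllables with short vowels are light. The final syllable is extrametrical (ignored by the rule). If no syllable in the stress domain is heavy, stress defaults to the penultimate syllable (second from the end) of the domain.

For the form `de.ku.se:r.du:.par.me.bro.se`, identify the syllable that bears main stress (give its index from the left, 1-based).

The final syllable (8, se) is extrametrical; the stress domain is syllables 1–7.
Weights: 1 de L, 2 ku L, 3 se:r H, 4 du: H, 5 par L, 6 me L, 7 bro L.
Heavy syllables in the domain: 3, 4. The rightmost is syllable 4 (du:).
Primary stress: syllable 4 → de.ku.se:r.ˈdu:.par.me.bro.se.

4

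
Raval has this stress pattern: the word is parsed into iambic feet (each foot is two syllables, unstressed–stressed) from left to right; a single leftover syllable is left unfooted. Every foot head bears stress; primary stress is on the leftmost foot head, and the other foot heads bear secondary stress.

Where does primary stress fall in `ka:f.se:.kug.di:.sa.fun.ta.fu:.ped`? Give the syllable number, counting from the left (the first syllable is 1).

2

Parse left to right into iambic (σˈσ) feet: (ka:f.ˈse:) (kug.ˈdi:) (sa.ˈfun) (ta.ˈfu:) ped. Syllable 9 is left unfooted.
Foot heads (stressed positions): 2, 4, 6, 8.
End Rule Leftmost: primary stress on the leftmost head = syllable 2.
Primary stress: syllable 2 → ka:f.ˈse:.kug.di:.sa.fun.ta.fu:.ped.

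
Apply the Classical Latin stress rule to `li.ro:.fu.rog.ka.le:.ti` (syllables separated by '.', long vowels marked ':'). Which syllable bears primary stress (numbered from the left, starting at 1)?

Classical Latin: stress the penult if heavy (long vowel or closed), else the antepenult.
Weights: 5 ka L, 6 le: H, 7 ti L.
The penult (syllable 6, le:) is heavy, so it takes stress.
Stress on syllable 6: li.ro:.fu.rog.ka.ˈle:.ti.

6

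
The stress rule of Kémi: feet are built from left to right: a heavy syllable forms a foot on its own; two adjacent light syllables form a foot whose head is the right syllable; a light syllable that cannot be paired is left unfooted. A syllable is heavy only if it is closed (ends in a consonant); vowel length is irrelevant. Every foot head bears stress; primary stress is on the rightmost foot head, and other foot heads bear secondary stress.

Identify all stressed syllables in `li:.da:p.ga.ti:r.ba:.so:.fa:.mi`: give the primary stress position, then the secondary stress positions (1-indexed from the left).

primary 8, secondary 2, 4, 6

Weights: 1 li: L, 2 da:p H, 3 ga L, 4 ti:r H, 5 ba: L, 6 so: L, 7 fa: L, 8 mi L.
Parse left to right (heavy = foot alone; LL = one foot; stranded L unfooted): li: (ˈda:p) ga (ˈti:r) (ba:.ˈso:) (fa:.ˈmi).
Foot heads: 2, 4, 6, 8.
Primary stress on the rightmost head = syllable 8.
Secondary stress on 2, 4, 6: li:.ˌda:p.ga.ˌti:r.ba:.ˌso:.fa:.ˈmi.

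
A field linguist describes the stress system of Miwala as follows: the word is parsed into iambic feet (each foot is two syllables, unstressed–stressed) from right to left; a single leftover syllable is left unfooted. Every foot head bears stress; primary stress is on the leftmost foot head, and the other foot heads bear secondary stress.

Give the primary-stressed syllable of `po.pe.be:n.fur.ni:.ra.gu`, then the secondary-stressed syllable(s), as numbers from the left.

Parse right to left into iambic (σˈσ) feet: po (pe.ˈbe:n) (fur.ˈni:) (ra.ˈgu). Syllable 1 is left unfooted.
Foot heads (stressed positions): 3, 5, 7.
End Rule Leftmost: primary stress on the leftmost head = syllable 3.
Secondary stress on 5, 7: po.pe.ˈbe:n.fur.ˌni:.ra.ˌgu.

primary 3, secondary 5, 7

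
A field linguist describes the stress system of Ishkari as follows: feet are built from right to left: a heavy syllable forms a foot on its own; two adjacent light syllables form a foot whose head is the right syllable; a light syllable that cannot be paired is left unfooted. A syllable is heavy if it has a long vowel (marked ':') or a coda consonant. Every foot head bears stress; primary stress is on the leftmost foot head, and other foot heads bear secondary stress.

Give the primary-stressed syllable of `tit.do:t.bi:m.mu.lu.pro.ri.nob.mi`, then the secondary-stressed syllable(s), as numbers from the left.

Weights: 1 tit H, 2 do:t H, 3 bi:m H, 4 mu L, 5 lu L, 6 pro L, 7 ri L, 8 nob H, 9 mi L.
Parse right to left (heavy = foot alone; LL = one foot; stranded L unfooted): (ˈtit) (ˈdo:t) (ˈbi:m) (mu.ˈlu) (pro.ˈri) (ˈnob) mi.
Foot heads: 1, 2, 3, 5, 7, 8.
Primary stress on the leftmost head = syllable 1.
Secondary stress on 2, 3, 5, 7, 8: ˈtit.ˌdo:t.ˌbi:m.mu.ˌlu.pro.ˌri.ˌnob.mi.

primary 1, secondary 2, 3, 5, 7, 8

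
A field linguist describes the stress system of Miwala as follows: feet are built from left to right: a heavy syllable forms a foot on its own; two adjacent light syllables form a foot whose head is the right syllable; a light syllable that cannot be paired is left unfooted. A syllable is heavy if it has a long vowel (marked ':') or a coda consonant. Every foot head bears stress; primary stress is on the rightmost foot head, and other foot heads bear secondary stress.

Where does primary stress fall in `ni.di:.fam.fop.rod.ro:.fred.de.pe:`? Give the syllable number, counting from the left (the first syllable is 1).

Weights: 1 ni L, 2 di: H, 3 fam H, 4 fop H, 5 rod H, 6 ro: H, 7 fred H, 8 de L, 9 pe: H.
Parse left to right (heavy = foot alone; LL = one foot; stranded L unfooted): ni (ˈdi:) (ˈfam) (ˈfop) (ˈrod) (ˈro:) (ˈfred) de (ˈpe:).
Foot heads: 2, 3, 4, 5, 6, 7, 9.
Primary stress on the rightmost head = syllable 9.
Primary stress: syllable 9 → ni.di:.fam.fop.rod.ro:.fred.de.ˈpe:.

9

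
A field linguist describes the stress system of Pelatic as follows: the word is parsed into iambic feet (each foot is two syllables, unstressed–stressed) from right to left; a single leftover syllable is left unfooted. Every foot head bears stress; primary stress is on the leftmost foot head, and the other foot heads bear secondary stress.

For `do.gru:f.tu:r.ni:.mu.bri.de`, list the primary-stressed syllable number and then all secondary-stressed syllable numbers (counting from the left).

primary 3, secondary 5, 7

Parse right to left into iambic (σˈσ) feet: do (gru:f.ˈtu:r) (ni:.ˈmu) (bri.ˈde). Syllable 1 is left unfooted.
Foot heads (stressed positions): 3, 5, 7.
End Rule Leftmost: primary stress on the leftmost head = syllable 3.
Secondary stress on 5, 7: do.gru:f.ˈtu:r.ni:.ˌmu.bri.ˌde.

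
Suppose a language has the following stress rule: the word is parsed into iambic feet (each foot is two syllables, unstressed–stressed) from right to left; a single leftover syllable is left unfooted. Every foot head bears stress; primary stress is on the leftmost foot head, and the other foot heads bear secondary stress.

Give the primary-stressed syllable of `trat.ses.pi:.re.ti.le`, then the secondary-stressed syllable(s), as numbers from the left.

Parse right to left into iambic (σˈσ) feet: (trat.ˈses) (pi:.ˈre) (ti.ˈle).
Foot heads (stressed positions): 2, 4, 6.
End Rule Leftmost: primary stress on the leftmost head = syllable 2.
Secondary stress on 4, 6: trat.ˈses.pi:.ˌre.ti.ˌle.

primary 2, secondary 4, 6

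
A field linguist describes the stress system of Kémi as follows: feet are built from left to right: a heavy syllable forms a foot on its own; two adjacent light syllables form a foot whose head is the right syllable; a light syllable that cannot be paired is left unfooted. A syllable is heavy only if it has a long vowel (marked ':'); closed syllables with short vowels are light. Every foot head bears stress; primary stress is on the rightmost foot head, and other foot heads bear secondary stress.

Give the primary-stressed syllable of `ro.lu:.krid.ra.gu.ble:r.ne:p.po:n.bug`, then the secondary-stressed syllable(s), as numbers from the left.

Weights: 1 ro L, 2 lu: H, 3 krid L, 4 ra L, 5 gu L, 6 ble:r H, 7 ne:p H, 8 po:n H, 9 bug L.
Parse left to right (heavy = foot alone; LL = one foot; stranded L unfooted): ro (ˈlu:) (krid.ˈra) gu (ˈble:r) (ˈne:p) (ˈpo:n) bug.
Foot heads: 2, 4, 6, 7, 8.
Primary stress on the rightmost head = syllable 8.
Secondary stress on 2, 4, 6, 7: ro.ˌlu:.krid.ˌra.gu.ˌble:r.ˌne:p.ˈpo:n.bug.

primary 8, secondary 2, 4, 6, 7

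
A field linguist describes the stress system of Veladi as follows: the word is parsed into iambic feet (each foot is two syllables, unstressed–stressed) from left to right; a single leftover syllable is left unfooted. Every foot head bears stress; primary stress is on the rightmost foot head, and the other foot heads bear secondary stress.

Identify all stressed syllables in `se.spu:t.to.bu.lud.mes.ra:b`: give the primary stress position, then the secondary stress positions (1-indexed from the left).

primary 6, secondary 2, 4

Parse left to right into iambic (σˈσ) feet: (se.ˈspu:t) (to.ˈbu) (lud.ˈmes) ra:b. Syllable 7 is left unfooted.
Foot heads (stressed positions): 2, 4, 6.
End Rule Rightmost: primary stress on the rightmost head = syllable 6.
Secondary stress on 2, 4: se.ˌspu:t.to.ˌbu.lud.ˈmes.ra:b.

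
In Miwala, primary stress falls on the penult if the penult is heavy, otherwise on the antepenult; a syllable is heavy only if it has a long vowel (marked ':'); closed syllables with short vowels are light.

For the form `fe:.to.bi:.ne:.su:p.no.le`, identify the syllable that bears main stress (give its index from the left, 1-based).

Weights: 5 su:p H, 6 no L, 7 le L.
The penult (syllable 6, no) is light, so stress falls on the antepenult (syllable 5, su:p).
Primary stress: syllable 5 → fe:.to.bi:.ne:.ˈsu:p.no.le.

5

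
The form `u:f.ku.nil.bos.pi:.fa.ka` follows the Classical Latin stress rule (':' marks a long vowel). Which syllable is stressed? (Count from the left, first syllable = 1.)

5

Classical Latin: stress the penult if heavy (long vowel or closed), else the antepenult.
Weights: 5 pi: H, 6 fa L, 7 ka L.
The penult (syllable 6, fa) is light, so stress falls on the antepenult (syllable 5, pi:).
Stress on syllable 5: u:f.ku.nil.bos.ˈpi:.fa.ka.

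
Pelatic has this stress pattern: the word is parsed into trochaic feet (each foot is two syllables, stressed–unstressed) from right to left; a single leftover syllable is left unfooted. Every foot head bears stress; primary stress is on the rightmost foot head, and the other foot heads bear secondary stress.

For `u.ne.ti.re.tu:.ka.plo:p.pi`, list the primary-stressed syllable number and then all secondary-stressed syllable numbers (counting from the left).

Parse right to left into trochaic (ˈσσ) feet: (ˈu.ne) (ˈti.re) (ˈtu:.ka) (ˈplo:p.pi).
Foot heads (stressed positions): 1, 3, 5, 7.
End Rule Rightmost: primary stress on the rightmost head = syllable 7.
Secondary stress on 1, 3, 5: ˌu.ne.ˌti.re.ˌtu:.ka.ˈplo:p.pi.

primary 7, secondary 1, 3, 5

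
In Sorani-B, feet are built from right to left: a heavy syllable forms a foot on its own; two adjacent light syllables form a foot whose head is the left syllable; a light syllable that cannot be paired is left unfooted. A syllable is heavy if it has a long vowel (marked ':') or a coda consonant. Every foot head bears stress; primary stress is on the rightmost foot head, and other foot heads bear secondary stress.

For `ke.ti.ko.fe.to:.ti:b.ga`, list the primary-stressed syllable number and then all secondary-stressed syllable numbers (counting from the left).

Weights: 1 ke L, 2 ti L, 3 ko L, 4 fe L, 5 to: H, 6 ti:b H, 7 ga L.
Parse right to left (heavy = foot alone; LL = one foot; stranded L unfooted): (ˈke.ti) (ˈko.fe) (ˈto:) (ˈti:b) ga.
Foot heads: 1, 3, 5, 6.
Primary stress on the rightmost head = syllable 6.
Secondary stress on 1, 3, 5: ˌke.ti.ˌko.fe.ˌto:.ˈti:b.ga.

primary 6, secondary 1, 3, 5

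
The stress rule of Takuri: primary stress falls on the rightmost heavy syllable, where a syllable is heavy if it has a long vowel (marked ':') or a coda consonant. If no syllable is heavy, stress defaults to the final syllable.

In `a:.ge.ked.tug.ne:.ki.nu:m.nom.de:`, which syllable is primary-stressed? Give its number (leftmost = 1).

Weights: 1 a: H, 2 ge L, 3 ked H, 4 tug H, 5 ne: H, 6 ki L, 7 nu:m H, 8 nom H, 9 de: H.
Heavy syllables in the domain: 1, 3, 4, 5, 7, 8, 9. The rightmost is syllable 9 (de:).
Primary stress: syllable 9 → a:.ge.ked.tug.ne:.ki.nu:m.nom.ˈde:.

9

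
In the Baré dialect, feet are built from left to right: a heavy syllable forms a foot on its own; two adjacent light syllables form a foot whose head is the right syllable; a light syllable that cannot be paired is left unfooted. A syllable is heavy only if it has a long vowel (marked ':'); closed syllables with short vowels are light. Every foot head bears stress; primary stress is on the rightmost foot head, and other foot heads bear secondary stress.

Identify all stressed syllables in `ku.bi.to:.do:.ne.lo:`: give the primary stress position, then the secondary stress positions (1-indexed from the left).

primary 6, secondary 2, 3, 4

Weights: 1 ku L, 2 bi L, 3 to: H, 4 do: H, 5 ne L, 6 lo: H.
Parse left to right (heavy = foot alone; LL = one foot; stranded L unfooted): (ku.ˈbi) (ˈto:) (ˈdo:) ne (ˈlo:).
Foot heads: 2, 3, 4, 6.
Primary stress on the rightmost head = syllable 6.
Secondary stress on 2, 3, 4: ku.ˌbi.ˌto:.ˌdo:.ne.ˈlo:.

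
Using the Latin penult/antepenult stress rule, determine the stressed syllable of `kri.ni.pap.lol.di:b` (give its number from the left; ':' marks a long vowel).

4

Classical Latin: stress the penult if heavy (long vowel or closed), else the antepenult.
Weights: 3 pap H, 4 lol H, 5 di:b H.
The penult (syllable 4, lol) is heavy, so it takes stress.
Stress on syllable 4: kri.ni.pap.ˈlol.di:b.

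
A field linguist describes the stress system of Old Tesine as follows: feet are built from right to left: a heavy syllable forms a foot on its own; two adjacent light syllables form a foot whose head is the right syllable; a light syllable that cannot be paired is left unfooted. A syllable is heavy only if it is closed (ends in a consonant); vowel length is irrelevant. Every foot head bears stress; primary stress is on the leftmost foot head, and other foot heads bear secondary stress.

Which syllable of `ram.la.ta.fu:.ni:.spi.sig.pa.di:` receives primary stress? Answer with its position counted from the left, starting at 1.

1

Weights: 1 ram H, 2 la L, 3 ta L, 4 fu: L, 5 ni: L, 6 spi L, 7 sig H, 8 pa L, 9 di: L.
Parse right to left (heavy = foot alone; LL = one foot; stranded L unfooted): (ˈram) la (ta.ˈfu:) (ni:.ˈspi) (ˈsig) (pa.ˈdi:).
Foot heads: 1, 4, 6, 7, 9.
Primary stress on the leftmost head = syllable 1.
Primary stress: syllable 1 → ˈram.la.ta.fu:.ni:.spi.sig.pa.di:.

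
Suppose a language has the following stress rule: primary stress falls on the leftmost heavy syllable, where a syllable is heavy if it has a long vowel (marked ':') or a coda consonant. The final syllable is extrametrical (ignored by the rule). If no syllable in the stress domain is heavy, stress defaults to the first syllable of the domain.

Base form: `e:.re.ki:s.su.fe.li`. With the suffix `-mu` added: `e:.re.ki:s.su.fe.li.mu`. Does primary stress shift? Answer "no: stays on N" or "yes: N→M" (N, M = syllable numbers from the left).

no: stays on 1

Base `e:.re.ki:s.su.fe.li` (6 syllables):
  The final syllable (6, li) is extrametrical; the stress domain is syllables 1–5.
  Weights: 1 e: H, 2 re L, 3 ki:s H, 4 su L, 5 fe L.
  Heavy syllables in the domain: 1, 3. The leftmost is syllable 1 (e:).
  → primary stress on syllable 1.
Suffixed `e:.re.ki:s.su.fe.li.mu` (7 syllables):
  The final syllable (7, mu) is extrametrical; the stress domain is syllables 1–6.
  Weights: 1 e: H, 2 re L, 3 ki:s H, 4 su L, 5 fe L, 6 li L.
  Heavy syllables in the domain: 1, 3. The leftmost is syllable 1 (e:).
  → primary stress on syllable 1.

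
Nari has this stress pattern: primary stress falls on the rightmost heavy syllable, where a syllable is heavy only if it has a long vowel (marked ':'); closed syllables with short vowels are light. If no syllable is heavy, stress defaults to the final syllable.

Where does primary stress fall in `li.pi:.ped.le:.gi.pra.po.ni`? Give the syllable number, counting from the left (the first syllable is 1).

Weights: 1 li L, 2 pi: H, 3 ped L, 4 le: H, 5 gi L, 6 pra L, 7 po L, 8 ni L.
Heavy syllables in the domain: 2, 4. The rightmost is syllable 4 (le:).
Primary stress: syllable 4 → li.pi:.ped.ˈle:.gi.pra.po.ni.

4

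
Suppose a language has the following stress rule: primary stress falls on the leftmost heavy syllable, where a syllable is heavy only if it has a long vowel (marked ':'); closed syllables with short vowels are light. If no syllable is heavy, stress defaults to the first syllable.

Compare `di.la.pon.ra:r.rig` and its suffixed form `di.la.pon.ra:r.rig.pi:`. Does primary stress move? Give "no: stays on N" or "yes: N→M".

Base `di.la.pon.ra:r.rig` (5 syllables):
  Weights: 1 di L, 2 la L, 3 pon L, 4 ra:r H, 5 rig L.
  Heavy syllables in the domain: 4. The leftmost is syllable 4 (ra:r).
  → primary stress on syllable 4.
Suffixed `di.la.pon.ra:r.rig.pi:` (6 syllables):
  Weights: 1 di L, 2 la L, 3 pon L, 4 ra:r H, 5 rig L, 6 pi: H.
  Heavy syllables in the domain: 4, 6. The leftmost is syllable 4 (ra:r).
  → primary stress on syllable 4.

no: stays on 4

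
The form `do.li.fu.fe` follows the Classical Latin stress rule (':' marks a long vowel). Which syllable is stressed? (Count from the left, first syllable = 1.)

2

Classical Latin: stress the penult if heavy (long vowel or closed), else the antepenult.
Weights: 2 li L, 3 fu L, 4 fe L.
The penult (syllable 3, fu) is light, so stress falls on the antepenult (syllable 2, li).
Stress on syllable 2: do.ˈli.fu.fe.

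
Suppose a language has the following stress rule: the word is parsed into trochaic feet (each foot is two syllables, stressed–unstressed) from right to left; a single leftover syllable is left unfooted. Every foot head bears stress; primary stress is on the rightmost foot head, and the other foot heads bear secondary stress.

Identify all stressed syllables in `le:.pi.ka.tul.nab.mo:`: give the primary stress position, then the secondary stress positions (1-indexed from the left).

primary 5, secondary 1, 3

Parse right to left into trochaic (ˈσσ) feet: (ˈle:.pi) (ˈka.tul) (ˈnab.mo:).
Foot heads (stressed positions): 1, 3, 5.
End Rule Rightmost: primary stress on the rightmost head = syllable 5.
Secondary stress on 1, 3: ˌle:.pi.ˌka.tul.ˈnab.mo:.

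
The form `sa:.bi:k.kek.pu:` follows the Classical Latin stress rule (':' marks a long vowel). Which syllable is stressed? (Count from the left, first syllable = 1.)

3

Classical Latin: stress the penult if heavy (long vowel or closed), else the antepenult.
Weights: 2 bi:k H, 3 kek H, 4 pu: H.
The penult (syllable 3, kek) is heavy, so it takes stress.
Stress on syllable 3: sa:.bi:k.ˈkek.pu:.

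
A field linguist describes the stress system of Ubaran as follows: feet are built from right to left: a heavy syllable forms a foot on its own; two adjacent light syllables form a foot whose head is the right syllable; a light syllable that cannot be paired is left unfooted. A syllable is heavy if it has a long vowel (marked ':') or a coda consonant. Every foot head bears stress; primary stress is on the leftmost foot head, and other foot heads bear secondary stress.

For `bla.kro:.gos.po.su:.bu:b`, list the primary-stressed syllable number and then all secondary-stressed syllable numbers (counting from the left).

primary 2, secondary 3, 5, 6

Weights: 1 bla L, 2 kro: H, 3 gos H, 4 po L, 5 su: H, 6 bu:b H.
Parse right to left (heavy = foot alone; LL = one foot; stranded L unfooted): bla (ˈkro:) (ˈgos) po (ˈsu:) (ˈbu:b).
Foot heads: 2, 3, 5, 6.
Primary stress on the leftmost head = syllable 2.
Secondary stress on 3, 5, 6: bla.ˈkro:.ˌgos.po.ˌsu:.ˌbu:b.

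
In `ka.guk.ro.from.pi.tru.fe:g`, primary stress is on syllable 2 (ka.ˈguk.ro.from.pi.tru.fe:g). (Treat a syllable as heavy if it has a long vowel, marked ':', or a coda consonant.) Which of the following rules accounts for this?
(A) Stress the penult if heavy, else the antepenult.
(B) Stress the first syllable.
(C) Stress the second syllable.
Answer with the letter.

Rule A → syllable 5 (observed: 2).
Rule B → syllable 1 (observed: 2).
Rule C → syllable 2 ✓.

C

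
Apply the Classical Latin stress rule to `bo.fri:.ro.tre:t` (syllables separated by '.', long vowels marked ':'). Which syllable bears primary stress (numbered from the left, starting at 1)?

2

Classical Latin: stress the penult if heavy (long vowel or closed), else the antepenult.
Weights: 2 fri: H, 3 ro L, 4 tre:t H.
The penult (syllable 3, ro) is light, so stress falls on the antepenult (syllable 2, fri:).
Stress on syllable 2: bo.ˈfri:.ro.tre:t.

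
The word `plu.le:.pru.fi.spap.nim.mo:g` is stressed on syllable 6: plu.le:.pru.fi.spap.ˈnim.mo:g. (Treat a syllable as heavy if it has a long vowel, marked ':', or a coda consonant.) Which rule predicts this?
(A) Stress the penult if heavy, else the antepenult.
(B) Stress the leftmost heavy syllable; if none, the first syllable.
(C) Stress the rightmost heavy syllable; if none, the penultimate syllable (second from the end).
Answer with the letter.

A

Rule A → syllable 6 ✓.
Rule B → syllable 2 (observed: 6).
Rule C → syllable 7 (observed: 6).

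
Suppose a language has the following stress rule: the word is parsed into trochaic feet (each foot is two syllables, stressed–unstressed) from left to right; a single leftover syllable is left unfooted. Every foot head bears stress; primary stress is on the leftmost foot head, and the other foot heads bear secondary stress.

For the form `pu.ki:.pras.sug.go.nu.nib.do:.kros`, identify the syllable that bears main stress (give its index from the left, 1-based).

1

Parse left to right into trochaic (ˈσσ) feet: (ˈpu.ki:) (ˈpras.sug) (ˈgo.nu) (ˈnib.do:) kros. Syllable 9 is left unfooted.
Foot heads (stressed positions): 1, 3, 5, 7.
End Rule Leftmost: primary stress on the leftmost head = syllable 1.
Primary stress: syllable 1 → ˈpu.ki:.pras.sug.go.nu.nib.do:.kros.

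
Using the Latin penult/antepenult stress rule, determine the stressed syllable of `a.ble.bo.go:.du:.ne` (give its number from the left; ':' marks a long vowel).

5

Classical Latin: stress the penult if heavy (long vowel or closed), else the antepenult.
Weights: 4 go: H, 5 du: H, 6 ne L.
The penult (syllable 5, du:) is heavy, so it takes stress.
Stress on syllable 5: a.ble.bo.go:.ˈdu:.ne.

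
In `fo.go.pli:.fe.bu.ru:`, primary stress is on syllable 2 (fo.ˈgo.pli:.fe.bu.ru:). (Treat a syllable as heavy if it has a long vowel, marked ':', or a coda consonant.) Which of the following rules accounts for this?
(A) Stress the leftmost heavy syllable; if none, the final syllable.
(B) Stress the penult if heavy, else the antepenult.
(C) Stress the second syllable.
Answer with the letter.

Rule A → syllable 3 (observed: 2).
Rule B → syllable 4 (observed: 2).
Rule C → syllable 2 ✓.

C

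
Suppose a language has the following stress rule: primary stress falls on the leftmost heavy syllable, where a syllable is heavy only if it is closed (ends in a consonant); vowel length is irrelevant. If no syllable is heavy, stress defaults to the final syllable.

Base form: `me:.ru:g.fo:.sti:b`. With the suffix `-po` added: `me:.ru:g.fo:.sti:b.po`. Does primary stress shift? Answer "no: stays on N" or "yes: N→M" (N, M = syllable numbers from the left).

no: stays on 2

Base `me:.ru:g.fo:.sti:b` (4 syllables):
  Weights: 1 me: L, 2 ru:g H, 3 fo: L, 4 sti:b H.
  Heavy syllables in the domain: 2, 4. The leftmost is syllable 2 (ru:g).
  → primary stress on syllable 2.
Suffixed `me:.ru:g.fo:.sti:b.po` (5 syllables):
  Weights: 1 me: L, 2 ru:g H, 3 fo: L, 4 sti:b H, 5 po L.
  Heavy syllables in the domain: 2, 4. The leftmost is syllable 2 (ru:g).
  → primary stress on syllable 2.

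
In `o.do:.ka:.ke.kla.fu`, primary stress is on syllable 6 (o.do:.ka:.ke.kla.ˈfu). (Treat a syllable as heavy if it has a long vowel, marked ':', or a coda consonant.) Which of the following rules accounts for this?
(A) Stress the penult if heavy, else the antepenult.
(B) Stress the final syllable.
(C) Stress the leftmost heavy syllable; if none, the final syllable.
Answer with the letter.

Rule A → syllable 4 (observed: 6).
Rule B → syllable 6 ✓.
Rule C → syllable 2 (observed: 6).

B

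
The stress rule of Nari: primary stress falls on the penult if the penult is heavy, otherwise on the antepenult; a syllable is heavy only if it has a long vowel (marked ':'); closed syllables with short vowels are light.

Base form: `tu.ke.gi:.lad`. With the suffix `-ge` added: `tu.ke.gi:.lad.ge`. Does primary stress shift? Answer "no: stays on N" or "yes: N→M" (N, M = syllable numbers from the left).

Base `tu.ke.gi:.lad` (4 syllables):
  Weights: 2 ke L, 3 gi: H, 4 lad L.
  The penult (syllable 3, gi:) is heavy, so it takes stress.
  → primary stress on syllable 3.
Suffixed `tu.ke.gi:.lad.ge` (5 syllables):
  Weights: 3 gi: H, 4 lad L, 5 ge L.
  The penult (syllable 4, lad) is light, so stress falls on the antepenult (syllable 3, gi:).
  → primary stress on syllable 3.

no: stays on 3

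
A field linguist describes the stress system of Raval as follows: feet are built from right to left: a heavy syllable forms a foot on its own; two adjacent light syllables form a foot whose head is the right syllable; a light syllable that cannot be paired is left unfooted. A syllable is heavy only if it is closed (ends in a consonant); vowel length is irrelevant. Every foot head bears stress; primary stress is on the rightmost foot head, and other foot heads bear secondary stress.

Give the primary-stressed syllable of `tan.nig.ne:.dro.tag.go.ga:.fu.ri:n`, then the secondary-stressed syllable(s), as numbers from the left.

Weights: 1 tan H, 2 nig H, 3 ne: L, 4 dro L, 5 tag H, 6 go L, 7 ga: L, 8 fu L, 9 ri:n H.
Parse right to left (heavy = foot alone; LL = one foot; stranded L unfooted): (ˈtan) (ˈnig) (ne:.ˈdro) (ˈtag) go (ga:.ˈfu) (ˈri:n).
Foot heads: 1, 2, 4, 5, 8, 9.
Primary stress on the rightmost head = syllable 9.
Secondary stress on 1, 2, 4, 5, 8: ˌtan.ˌnig.ne:.ˌdro.ˌtag.go.ga:.ˌfu.ˈri:n.

primary 9, secondary 1, 2, 4, 5, 8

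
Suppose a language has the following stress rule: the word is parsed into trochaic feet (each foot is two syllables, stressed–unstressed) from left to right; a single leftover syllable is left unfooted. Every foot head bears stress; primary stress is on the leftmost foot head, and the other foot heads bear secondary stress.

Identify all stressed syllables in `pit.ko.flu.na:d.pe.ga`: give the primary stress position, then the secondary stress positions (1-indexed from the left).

Parse left to right into trochaic (ˈσσ) feet: (ˈpit.ko) (ˈflu.na:d) (ˈpe.ga).
Foot heads (stressed positions): 1, 3, 5.
End Rule Leftmost: primary stress on the leftmost head = syllable 1.
Secondary stress on 3, 5: ˈpit.ko.ˌflu.na:d.ˌpe.ga.

primary 1, secondary 3, 5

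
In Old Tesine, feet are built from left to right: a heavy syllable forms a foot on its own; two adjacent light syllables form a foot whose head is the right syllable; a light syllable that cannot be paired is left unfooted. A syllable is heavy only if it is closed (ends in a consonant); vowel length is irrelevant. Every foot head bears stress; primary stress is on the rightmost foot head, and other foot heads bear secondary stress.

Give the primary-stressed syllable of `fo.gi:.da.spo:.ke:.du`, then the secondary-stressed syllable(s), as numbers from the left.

Weights: 1 fo L, 2 gi: L, 3 da L, 4 spo: L, 5 ke: L, 6 du L.
Parse left to right (heavy = foot alone; LL = one foot; stranded L unfooted): (fo.ˈgi:) (da.ˈspo:) (ke:.ˈdu).
Foot heads: 2, 4, 6.
Primary stress on the rightmost head = syllable 6.
Secondary stress on 2, 4: fo.ˌgi:.da.ˌspo:.ke:.ˈdu.

primary 6, secondary 2, 4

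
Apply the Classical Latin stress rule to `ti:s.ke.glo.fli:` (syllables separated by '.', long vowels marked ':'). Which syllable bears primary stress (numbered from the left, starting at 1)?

2

Classical Latin: stress the penult if heavy (long vowel or closed), else the antepenult.
Weights: 2 ke L, 3 glo L, 4 fli: H.
The penult (syllable 3, glo) is light, so stress falls on the antepenult (syllable 2, ke).
Stress on syllable 2: ti:s.ˈke.glo.fli:.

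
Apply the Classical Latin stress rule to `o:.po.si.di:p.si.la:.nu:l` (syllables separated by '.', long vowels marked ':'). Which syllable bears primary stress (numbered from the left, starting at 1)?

6

Classical Latin: stress the penult if heavy (long vowel or closed), else the antepenult.
Weights: 5 si L, 6 la: H, 7 nu:l H.
The penult (syllable 6, la:) is heavy, so it takes stress.
Stress on syllable 6: o:.po.si.di:p.si.ˈla:.nu:l.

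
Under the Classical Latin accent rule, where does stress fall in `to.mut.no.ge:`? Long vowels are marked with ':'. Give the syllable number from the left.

Classical Latin: stress the penult if heavy (long vowel or closed), else the antepenult.
Weights: 2 mut H, 3 no L, 4 ge: H.
The penult (syllable 3, no) is light, so stress falls on the antepenult (syllable 2, mut).
Stress on syllable 2: to.ˈmut.no.ge:.

2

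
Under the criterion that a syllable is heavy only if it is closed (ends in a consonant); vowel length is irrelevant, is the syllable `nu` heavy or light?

light

`nu`: short vowel, open (no coda). Open (no coda) → light.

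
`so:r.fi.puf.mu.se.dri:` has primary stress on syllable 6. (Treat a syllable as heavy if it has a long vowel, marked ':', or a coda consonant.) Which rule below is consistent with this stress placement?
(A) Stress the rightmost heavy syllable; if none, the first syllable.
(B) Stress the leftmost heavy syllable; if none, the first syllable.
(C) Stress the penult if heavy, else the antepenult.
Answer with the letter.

Rule A → syllable 6 ✓.
Rule B → syllable 1 (observed: 6).
Rule C → syllable 4 (observed: 6).

A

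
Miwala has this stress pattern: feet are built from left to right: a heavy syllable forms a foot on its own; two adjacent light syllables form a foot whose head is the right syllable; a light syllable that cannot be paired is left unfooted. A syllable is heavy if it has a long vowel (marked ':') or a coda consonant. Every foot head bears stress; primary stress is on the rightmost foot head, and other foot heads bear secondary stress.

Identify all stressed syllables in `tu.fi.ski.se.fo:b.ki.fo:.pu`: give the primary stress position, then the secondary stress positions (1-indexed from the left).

Weights: 1 tu L, 2 fi L, 3 ski L, 4 se L, 5 fo:b H, 6 ki L, 7 fo: H, 8 pu L.
Parse left to right (heavy = foot alone; LL = one foot; stranded L unfooted): (tu.ˈfi) (ski.ˈse) (ˈfo:b) ki (ˈfo:) pu.
Foot heads: 2, 4, 5, 7.
Primary stress on the rightmost head = syllable 7.
Secondary stress on 2, 4, 5: tu.ˌfi.ski.ˌse.ˌfo:b.ki.ˈfo:.pu.

primary 7, secondary 2, 4, 5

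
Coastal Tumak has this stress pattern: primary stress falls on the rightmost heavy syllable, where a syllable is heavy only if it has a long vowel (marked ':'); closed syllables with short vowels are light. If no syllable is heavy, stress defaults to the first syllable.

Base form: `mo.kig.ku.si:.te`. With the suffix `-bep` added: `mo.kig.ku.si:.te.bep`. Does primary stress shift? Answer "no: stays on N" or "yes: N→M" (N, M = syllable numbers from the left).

Base `mo.kig.ku.si:.te` (5 syllables):
  Weights: 1 mo L, 2 kig L, 3 ku L, 4 si: H, 5 te L.
  Heavy syllables in the domain: 4. The rightmost is syllable 4 (si:).
  → primary stress on syllable 4.
Suffixed `mo.kig.ku.si:.te.bep` (6 syllables):
  Weights: 1 mo L, 2 kig L, 3 ku L, 4 si: H, 5 te L, 6 bep L.
  Heavy syllables in the domain: 4. The rightmost is syllable 4 (si:).
  → primary stress on syllable 4.

no: stays on 4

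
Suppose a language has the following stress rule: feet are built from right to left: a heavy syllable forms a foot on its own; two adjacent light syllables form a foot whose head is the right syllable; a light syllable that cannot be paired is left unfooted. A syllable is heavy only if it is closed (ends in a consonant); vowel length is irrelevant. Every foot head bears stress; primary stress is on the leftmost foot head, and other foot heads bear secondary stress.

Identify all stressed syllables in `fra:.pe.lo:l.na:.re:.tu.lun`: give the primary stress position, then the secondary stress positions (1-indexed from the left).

Weights: 1 fra: L, 2 pe L, 3 lo:l H, 4 na: L, 5 re: L, 6 tu L, 7 lun H.
Parse right to left (heavy = foot alone; LL = one foot; stranded L unfooted): (fra:.ˈpe) (ˈlo:l) na: (re:.ˈtu) (ˈlun).
Foot heads: 2, 3, 6, 7.
Primary stress on the leftmost head = syllable 2.
Secondary stress on 3, 6, 7: fra:.ˈpe.ˌlo:l.na:.re:.ˌtu.ˌlun.

primary 2, secondary 3, 6, 7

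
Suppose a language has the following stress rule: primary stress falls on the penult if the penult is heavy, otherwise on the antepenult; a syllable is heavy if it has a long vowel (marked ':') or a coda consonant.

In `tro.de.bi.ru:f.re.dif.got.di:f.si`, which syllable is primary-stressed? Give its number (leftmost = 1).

8

Weights: 7 got H, 8 di:f H, 9 si L.
The penult (syllable 8, di:f) is heavy, so it takes stress.
Primary stress: syllable 8 → tro.de.bi.ru:f.re.dif.got.ˈdi:f.si.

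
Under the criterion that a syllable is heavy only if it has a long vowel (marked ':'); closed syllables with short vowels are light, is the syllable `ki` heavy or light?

light

`ki`: short vowel, open (no coda). Short vowel → light.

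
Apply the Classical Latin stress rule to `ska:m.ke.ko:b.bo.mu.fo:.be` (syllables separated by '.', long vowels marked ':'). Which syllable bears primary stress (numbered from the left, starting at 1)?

Classical Latin: stress the penult if heavy (long vowel or closed), else the antepenult.
Weights: 5 mu L, 6 fo: H, 7 be L.
The penult (syllable 6, fo:) is heavy, so it takes stress.
Stress on syllable 6: ska:m.ke.ko:b.bo.mu.ˈfo:.be.

6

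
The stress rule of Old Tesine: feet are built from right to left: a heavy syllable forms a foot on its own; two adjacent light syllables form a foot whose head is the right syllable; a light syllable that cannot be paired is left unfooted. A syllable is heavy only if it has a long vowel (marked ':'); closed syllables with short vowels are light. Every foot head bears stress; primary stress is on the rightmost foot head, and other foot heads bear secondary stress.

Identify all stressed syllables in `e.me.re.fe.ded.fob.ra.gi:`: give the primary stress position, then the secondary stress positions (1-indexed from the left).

Weights: 1 e L, 2 me L, 3 re L, 4 fe L, 5 ded L, 6 fob L, 7 ra L, 8 gi: H.
Parse right to left (heavy = foot alone; LL = one foot; stranded L unfooted): e (me.ˈre) (fe.ˈded) (fob.ˈra) (ˈgi:).
Foot heads: 3, 5, 7, 8.
Primary stress on the rightmost head = syllable 8.
Secondary stress on 3, 5, 7: e.me.ˌre.fe.ˌded.fob.ˌra.ˈgi:.

primary 8, secondary 3, 5, 7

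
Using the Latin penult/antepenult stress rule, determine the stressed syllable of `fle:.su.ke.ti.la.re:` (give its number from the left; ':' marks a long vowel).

4

Classical Latin: stress the penult if heavy (long vowel or closed), else the antepenult.
Weights: 4 ti L, 5 la L, 6 re: H.
The penult (syllable 5, la) is light, so stress falls on the antepenult (syllable 4, ti).
Stress on syllable 4: fle:.su.ke.ˈti.la.re:.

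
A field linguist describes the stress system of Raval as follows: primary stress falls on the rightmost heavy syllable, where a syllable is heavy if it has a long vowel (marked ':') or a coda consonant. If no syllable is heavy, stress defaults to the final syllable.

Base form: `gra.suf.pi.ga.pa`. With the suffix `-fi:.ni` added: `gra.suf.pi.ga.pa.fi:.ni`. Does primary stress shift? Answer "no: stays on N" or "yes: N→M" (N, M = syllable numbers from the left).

yes: 2→6

Base `gra.suf.pi.ga.pa` (5 syllables):
  Weights: 1 gra L, 2 suf H, 3 pi L, 4 ga L, 5 pa L.
  Heavy syllables in the domain: 2. The rightmost is syllable 2 (suf).
  → primary stress on syllable 2.
Suffixed `gra.suf.pi.ga.pa.fi:.ni` (7 syllables):
  Weights: 1 gra L, 2 suf H, 3 pi L, 4 ga L, 5 pa L, 6 fi: H, 7 ni L.
  Heavy syllables in the domain: 2, 6. The rightmost is syllable 6 (fi:).
  → primary stress on syllable 6.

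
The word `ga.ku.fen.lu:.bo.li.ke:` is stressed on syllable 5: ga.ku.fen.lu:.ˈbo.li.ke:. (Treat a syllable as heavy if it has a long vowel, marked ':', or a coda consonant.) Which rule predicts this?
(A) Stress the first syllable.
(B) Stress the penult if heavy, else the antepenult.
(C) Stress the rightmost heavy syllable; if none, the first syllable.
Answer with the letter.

B

Rule A → syllable 1 (observed: 5).
Rule B → syllable 5 ✓.
Rule C → syllable 7 (observed: 5).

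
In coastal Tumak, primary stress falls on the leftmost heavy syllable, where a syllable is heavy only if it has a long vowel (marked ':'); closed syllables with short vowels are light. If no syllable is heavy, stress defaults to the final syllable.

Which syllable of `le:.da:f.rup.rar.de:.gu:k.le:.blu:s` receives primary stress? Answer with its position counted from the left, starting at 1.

1

Weights: 1 le: H, 2 da:f H, 3 rup L, 4 rar L, 5 de: H, 6 gu:k H, 7 le: H, 8 blu:s H.
Heavy syllables in the domain: 1, 2, 5, 6, 7, 8. The leftmost is syllable 1 (le:).
Primary stress: syllable 1 → ˈle:.da:f.rup.rar.de:.gu:k.le:.blu:s.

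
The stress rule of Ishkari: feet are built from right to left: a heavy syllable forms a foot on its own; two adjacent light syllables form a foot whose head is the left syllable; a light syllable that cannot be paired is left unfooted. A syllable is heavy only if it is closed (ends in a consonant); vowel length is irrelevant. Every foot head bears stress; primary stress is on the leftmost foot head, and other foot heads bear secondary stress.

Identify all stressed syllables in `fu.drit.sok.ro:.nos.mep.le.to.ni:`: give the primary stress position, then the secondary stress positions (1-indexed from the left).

primary 2, secondary 3, 5, 6, 8

Weights: 1 fu L, 2 drit H, 3 sok H, 4 ro: L, 5 nos H, 6 mep H, 7 le L, 8 to L, 9 ni: L.
Parse right to left (heavy = foot alone; LL = one foot; stranded L unfooted): fu (ˈdrit) (ˈsok) ro: (ˈnos) (ˈmep) le (ˈto.ni:).
Foot heads: 2, 3, 5, 6, 8.
Primary stress on the leftmost head = syllable 2.
Secondary stress on 3, 5, 6, 8: fu.ˈdrit.ˌsok.ro:.ˌnos.ˌmep.le.ˌto.ni:.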